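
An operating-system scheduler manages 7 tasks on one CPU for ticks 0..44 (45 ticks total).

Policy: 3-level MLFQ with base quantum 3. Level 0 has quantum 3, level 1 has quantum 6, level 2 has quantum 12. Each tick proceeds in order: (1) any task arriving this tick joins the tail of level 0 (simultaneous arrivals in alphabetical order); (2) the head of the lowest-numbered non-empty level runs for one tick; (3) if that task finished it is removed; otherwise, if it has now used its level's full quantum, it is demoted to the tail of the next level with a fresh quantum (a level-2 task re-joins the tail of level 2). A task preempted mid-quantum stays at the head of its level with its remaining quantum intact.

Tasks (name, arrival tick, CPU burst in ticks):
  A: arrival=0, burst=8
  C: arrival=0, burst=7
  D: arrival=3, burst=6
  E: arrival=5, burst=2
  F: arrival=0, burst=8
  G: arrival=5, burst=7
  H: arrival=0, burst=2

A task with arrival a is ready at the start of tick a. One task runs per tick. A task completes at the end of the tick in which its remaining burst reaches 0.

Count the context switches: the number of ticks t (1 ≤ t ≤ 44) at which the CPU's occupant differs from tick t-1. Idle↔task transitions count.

t=0: L0/L1/L2 = ACFH/-/- → run A
t=1: L0/L1/L2 = ACFH/-/- → run A
t=2: L0/L1/L2 = ACFH/-/- → run A
t=3: L0/L1/L2 = CFHD/A/- → run C
t=4: L0/L1/L2 = CFHD/A/- → run C
t=5: L0/L1/L2 = CFHDEG/A/- → run C
t=6: L0/L1/L2 = FHDEG/AC/- → run F
t=7: L0/L1/L2 = FHDEG/AC/- → run F
t=8: L0/L1/L2 = FHDEG/AC/- → run F
t=9: L0/L1/L2 = HDEG/ACF/- → run H
t=10: L0/L1/L2 = HDEG/ACF/- → run H
t=11: L0/L1/L2 = DEG/ACF/- → run D
t=12: L0/L1/L2 = DEG/ACF/- → run D
t=13: L0/L1/L2 = DEG/ACF/- → run D
t=14: L0/L1/L2 = EG/ACFD/- → run E
t=15: L0/L1/L2 = EG/ACFD/- → run E
t=16: L0/L1/L2 = G/ACFD/- → run G
t=17: L0/L1/L2 = G/ACFD/- → run G
t=18: L0/L1/L2 = G/ACFD/- → run G
t=19: L0/L1/L2 = -/ACFDG/- → run A
t=20: L0/L1/L2 = -/ACFDG/- → run A
t=21: L0/L1/L2 = -/ACFDG/- → run A
t=22: L0/L1/L2 = -/ACFDG/- → run A
t=23: L0/L1/L2 = -/ACFDG/- → run A
t=24: L0/L1/L2 = -/CFDG/- → run C
t=25: L0/L1/L2 = -/CFDG/- → run C
t=26: L0/L1/L2 = -/CFDG/- → run C
t=27: L0/L1/L2 = -/CFDG/- → run C
t=28: L0/L1/L2 = -/FDG/- → run F
t=29: L0/L1/L2 = -/FDG/- → run F
t=30: L0/L1/L2 = -/FDG/- → run F
t=31: L0/L1/L2 = -/FDG/- → run F
t=32: L0/L1/L2 = -/FDG/- → run F
t=33: L0/L1/L2 = -/DG/- → run D
t=34: L0/L1/L2 = -/DG/- → run D
t=35: L0/L1/L2 = -/DG/- → run D
t=36: L0/L1/L2 = -/G/- → run G
t=37: L0/L1/L2 = -/G/- → run G
t=38: L0/L1/L2 = -/G/- → run G
t=39: L0/L1/L2 = -/G/- → run G
t=40: (idle)
t=41: (idle)
t=42: (idle)
t=43: (idle)
t=44: (idle)

context switches = 12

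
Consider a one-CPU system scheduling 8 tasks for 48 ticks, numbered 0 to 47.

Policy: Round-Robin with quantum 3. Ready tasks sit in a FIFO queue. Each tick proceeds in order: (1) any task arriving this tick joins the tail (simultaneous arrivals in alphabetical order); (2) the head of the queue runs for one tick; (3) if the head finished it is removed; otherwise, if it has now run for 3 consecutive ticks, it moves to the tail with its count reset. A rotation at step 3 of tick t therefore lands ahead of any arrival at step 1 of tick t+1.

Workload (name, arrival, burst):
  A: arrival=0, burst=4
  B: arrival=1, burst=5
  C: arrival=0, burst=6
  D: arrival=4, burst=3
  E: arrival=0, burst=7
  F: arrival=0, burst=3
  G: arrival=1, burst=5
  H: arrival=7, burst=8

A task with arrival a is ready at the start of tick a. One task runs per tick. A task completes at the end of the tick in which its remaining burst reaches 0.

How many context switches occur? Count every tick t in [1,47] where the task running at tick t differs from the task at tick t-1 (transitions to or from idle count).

context switches = 16

t=0: queue=[A,C,E,F] q_used=0 → run A
t=1: queue=[A,C,E,F,B,G] q_used=1 → run A
t=2: queue=[A,C,E,F,B,G] q_used=2 → run A
t=3: queue=[C,E,F,B,G,A] q_used=0 → run C
t=4: queue=[C,E,F,B,G,A,D] q_used=1 → run C
t=5: queue=[C,E,F,B,G,A,D] q_used=2 → run C
t=6: queue=[E,F,B,G,A,D,C] q_used=0 → run E
t=7: queue=[E,F,B,G,A,D,C,H] q_used=1 → run E
t=8: queue=[E,F,B,G,A,D,C,H] q_used=2 → run E
t=9: queue=[F,B,G,A,D,C,H,E] q_used=0 → run F
t=10: queue=[F,B,G,A,D,C,H,E] q_used=1 → run F
t=11: queue=[F,B,G,A,D,C,H,E] q_used=2 → run F
t=12: queue=[B,G,A,D,C,H,E] q_used=0 → run B
t=13: queue=[B,G,A,D,C,H,E] q_used=1 → run B
t=14: queue=[B,G,A,D,C,H,E] q_used=2 → run B
t=15: queue=[G,A,D,C,H,E,B] q_used=0 → run G
t=16: queue=[G,A,D,C,H,E,B] q_used=1 → run G
t=17: queue=[G,A,D,C,H,E,B] q_used=2 → run G
t=18: queue=[A,D,C,H,E,B,G] q_used=0 → run A
t=19: queue=[D,C,H,E,B,G] q_used=0 → run D
t=20: queue=[D,C,H,E,B,G] q_used=1 → run D
t=21: queue=[D,C,H,E,B,G] q_used=2 → run D
t=22: queue=[C,H,E,B,G] q_used=0 → run C
t=23: queue=[C,H,E,B,G] q_used=1 → run C
t=24: queue=[C,H,E,B,G] q_used=2 → run C
t=25: queue=[H,E,B,G] q_used=0 → run H
t=26: queue=[H,E,B,G] q_used=1 → run H
t=27: queue=[H,E,B,G] q_used=2 → run H
t=28: queue=[E,B,G,H] q_used=0 → run E
t=29: queue=[E,B,G,H] q_used=1 → run E
t=30: queue=[E,B,G,H] q_used=2 → run E
t=31: queue=[B,G,H,E] q_used=0 → run B
t=32: queue=[B,G,H,E] q_used=1 → run B
t=33: queue=[G,H,E] q_used=0 → run G
t=34: queue=[G,H,E] q_used=1 → run G
t=35: queue=[H,E] q_used=0 → run H
t=36: queue=[H,E] q_used=1 → run H
t=37: queue=[H,E] q_used=2 → run H
t=38: queue=[E,H] q_used=0 → run E
t=39: queue=[H] q_used=0 → run H
t=40: queue=[H] q_used=1 → run H
t=41: (idle)
t=42: (idle)
t=43: (idle)
t=44: (idle)
t=45: (idle)
t=46: (idle)
t=47: (idle)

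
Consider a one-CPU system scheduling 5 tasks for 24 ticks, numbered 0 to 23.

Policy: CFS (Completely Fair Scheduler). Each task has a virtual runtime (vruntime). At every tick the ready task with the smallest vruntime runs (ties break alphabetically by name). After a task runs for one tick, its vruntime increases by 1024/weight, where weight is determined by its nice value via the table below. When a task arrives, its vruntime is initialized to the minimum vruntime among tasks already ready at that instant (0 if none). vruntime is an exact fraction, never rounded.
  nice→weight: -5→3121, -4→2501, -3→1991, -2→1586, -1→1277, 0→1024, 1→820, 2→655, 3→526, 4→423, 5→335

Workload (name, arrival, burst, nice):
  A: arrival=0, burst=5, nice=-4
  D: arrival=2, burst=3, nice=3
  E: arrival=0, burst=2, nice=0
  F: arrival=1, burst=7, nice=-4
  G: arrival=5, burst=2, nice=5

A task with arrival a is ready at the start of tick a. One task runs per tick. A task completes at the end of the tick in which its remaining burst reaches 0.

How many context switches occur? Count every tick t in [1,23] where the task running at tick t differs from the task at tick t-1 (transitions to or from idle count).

context switches = 18

t=0: vr[A=0 E=0] → run A
t=1: vr[A=1024/2501 E=0 F=0] → run E
t=2: vr[A=1024/2501 D=0 E=1 F=0] → run D
t=3: vr[A=1024/2501 D=512/263 E=1 F=0] → run F
t=4: vr[A=1024/2501 D=512/263 E=1 F=1024/2501] → run A
t=5: vr[A=2048/2501 D=512/263 E=1 F=1024/2501 G=1024/2501] → run F
t=6: vr[A=2048/2501 D=512/263 E=1 F=2048/2501 G=1024/2501] → run G
t=7: vr[A=2048/2501 D=512/263 E=1 F=2048/2501 G=2904064/837835] → run A
t=8: vr[A=3072/2501 D=512/263 E=1 F=2048/2501 G=2904064/837835] → run F
t=9: vr[A=3072/2501 D=512/263 E=1 F=3072/2501 G=2904064/837835] → run E
t=10: vr[A=3072/2501 D=512/263 F=3072/2501 G=2904064/837835] → run A
t=11: vr[A=4096/2501 D=512/263 F=3072/2501 G=2904064/837835] → run F
t=12: vr[A=4096/2501 D=512/263 F=4096/2501 G=2904064/837835] → run A
t=13: vr[D=512/263 F=4096/2501 G=2904064/837835] → run F
t=14: vr[D=512/263 F=5120/2501 G=2904064/837835] → run D
t=15: vr[D=1024/263 F=5120/2501 G=2904064/837835] → run F
t=16: vr[D=1024/263 F=6144/2501 G=2904064/837835] → run F
t=17: vr[D=1024/263 G=2904064/837835] → run G
t=18: vr[D=1024/263] → run D
t=19: (idle)
t=20: (idle)
t=21: (idle)
t=22: (idle)
t=23: (idle)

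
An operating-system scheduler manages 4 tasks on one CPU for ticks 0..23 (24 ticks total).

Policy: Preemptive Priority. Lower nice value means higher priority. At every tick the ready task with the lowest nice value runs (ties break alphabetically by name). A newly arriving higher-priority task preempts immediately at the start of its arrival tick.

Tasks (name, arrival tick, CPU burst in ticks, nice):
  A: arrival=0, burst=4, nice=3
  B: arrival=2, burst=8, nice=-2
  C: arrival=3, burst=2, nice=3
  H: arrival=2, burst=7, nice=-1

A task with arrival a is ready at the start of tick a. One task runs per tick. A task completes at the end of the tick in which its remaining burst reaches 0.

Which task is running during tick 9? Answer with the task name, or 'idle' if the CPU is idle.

t=0: ready={A} → run A
t=1: ready={A} → run A
t=2: ready={A,B,H} → run B
t=3: ready={A,B,C,H} → run B
t=4: ready={A,B,C,H} → run B
t=5: ready={A,B,C,H} → run B
t=6: ready={A,B,C,H} → run B
t=7: ready={A,B,C,H} → run B
t=8: ready={A,B,C,H} → run B
t=9: ready={A,B,C,H} → run B
t=10: ready={A,C,H} → run H
t=11: ready={A,C,H} → run H
t=12: ready={A,C,H} → run H
t=13: ready={A,C,H} → run H
t=14: ready={A,C,H} → run H
t=15: ready={A,C,H} → run H
t=16: ready={A,C,H} → run H
t=17: ready={A,C} → run A
t=18: ready={A,C} → run A
t=19: ready={C} → run C
t=20: ready={C} → run C
t=21: (idle)
t=22: (idle)
t=23: (idle)

running at tick 9 = B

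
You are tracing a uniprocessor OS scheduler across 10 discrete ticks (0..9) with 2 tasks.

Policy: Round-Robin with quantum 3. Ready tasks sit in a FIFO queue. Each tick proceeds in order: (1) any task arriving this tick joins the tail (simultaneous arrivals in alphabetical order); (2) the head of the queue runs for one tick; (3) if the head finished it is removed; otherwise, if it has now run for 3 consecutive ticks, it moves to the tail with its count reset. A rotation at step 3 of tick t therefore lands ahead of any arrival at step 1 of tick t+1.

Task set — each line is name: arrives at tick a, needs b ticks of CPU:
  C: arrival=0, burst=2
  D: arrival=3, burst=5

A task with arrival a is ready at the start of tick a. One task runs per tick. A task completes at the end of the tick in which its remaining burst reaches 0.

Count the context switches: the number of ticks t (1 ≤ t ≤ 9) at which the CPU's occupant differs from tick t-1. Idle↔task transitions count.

context switches = 3

t=0: queue=[C] q_used=0 → run C
t=1: queue=[C] q_used=1 → run C
t=2: (idle)
t=3: queue=[D] q_used=0 → run D
t=4: queue=[D] q_used=1 → run D
t=5: queue=[D] q_used=2 → run D
t=6: queue=[D] q_used=0 → run D
t=7: queue=[D] q_used=1 → run D
t=8: (idle)
t=9: (idle)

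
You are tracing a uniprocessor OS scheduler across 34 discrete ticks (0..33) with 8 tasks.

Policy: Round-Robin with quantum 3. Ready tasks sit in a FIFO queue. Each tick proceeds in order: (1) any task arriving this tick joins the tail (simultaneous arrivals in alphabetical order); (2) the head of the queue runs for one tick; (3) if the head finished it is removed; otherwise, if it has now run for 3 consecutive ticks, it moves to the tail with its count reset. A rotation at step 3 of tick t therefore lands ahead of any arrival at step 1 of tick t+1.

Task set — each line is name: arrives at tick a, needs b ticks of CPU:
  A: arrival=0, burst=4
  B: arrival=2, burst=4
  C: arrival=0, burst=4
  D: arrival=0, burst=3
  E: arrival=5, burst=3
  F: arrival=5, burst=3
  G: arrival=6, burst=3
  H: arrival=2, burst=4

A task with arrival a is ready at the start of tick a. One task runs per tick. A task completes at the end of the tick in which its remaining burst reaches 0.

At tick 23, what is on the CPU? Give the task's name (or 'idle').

t=0: queue=[A,C,D] q_used=0 → run A
t=1: queue=[A,C,D] q_used=1 → run A
t=2: queue=[A,C,D,B,H] q_used=2 → run A
t=3: queue=[C,D,B,H,A] q_used=0 → run C
t=4: queue=[C,D,B,H,A] q_used=1 → run C
t=5: queue=[C,D,B,H,A,E,F] q_used=2 → run C
t=6: queue=[D,B,H,A,E,F,C,G] q_used=0 → run D
t=7: queue=[D,B,H,A,E,F,C,G] q_used=1 → run D
t=8: queue=[D,B,H,A,E,F,C,G] q_used=2 → run D
t=9: queue=[B,H,A,E,F,C,G] q_used=0 → run B
t=10: queue=[B,H,A,E,F,C,G] q_used=1 → run B
t=11: queue=[B,H,A,E,F,C,G] q_used=2 → run B
t=12: queue=[H,A,E,F,C,G,B] q_used=0 → run H
t=13: queue=[H,A,E,F,C,G,B] q_used=1 → run H
t=14: queue=[H,A,E,F,C,G,B] q_used=2 → run H
t=15: queue=[A,E,F,C,G,B,H] q_used=0 → run A
t=16: queue=[E,F,C,G,B,H] q_used=0 → run E
t=17: queue=[E,F,C,G,B,H] q_used=1 → run E
t=18: queue=[E,F,C,G,B,H] q_used=2 → run E
t=19: queue=[F,C,G,B,H] q_used=0 → run F
t=20: queue=[F,C,G,B,H] q_used=1 → run F
t=21: queue=[F,C,G,B,H] q_used=2 → run F
t=22: queue=[C,G,B,H] q_used=0 → run C
t=23: queue=[G,B,H] q_used=0 → run G
t=24: queue=[G,B,H] q_used=1 → run G
t=25: queue=[G,B,H] q_used=2 → run G
t=26: queue=[B,H] q_used=0 → run B
t=27: queue=[H] q_used=0 → run H
t=28: (idle)
t=29: (idle)
t=30: (idle)
t=31: (idle)
t=32: (idle)
t=33: (idle)

running at tick 23 = G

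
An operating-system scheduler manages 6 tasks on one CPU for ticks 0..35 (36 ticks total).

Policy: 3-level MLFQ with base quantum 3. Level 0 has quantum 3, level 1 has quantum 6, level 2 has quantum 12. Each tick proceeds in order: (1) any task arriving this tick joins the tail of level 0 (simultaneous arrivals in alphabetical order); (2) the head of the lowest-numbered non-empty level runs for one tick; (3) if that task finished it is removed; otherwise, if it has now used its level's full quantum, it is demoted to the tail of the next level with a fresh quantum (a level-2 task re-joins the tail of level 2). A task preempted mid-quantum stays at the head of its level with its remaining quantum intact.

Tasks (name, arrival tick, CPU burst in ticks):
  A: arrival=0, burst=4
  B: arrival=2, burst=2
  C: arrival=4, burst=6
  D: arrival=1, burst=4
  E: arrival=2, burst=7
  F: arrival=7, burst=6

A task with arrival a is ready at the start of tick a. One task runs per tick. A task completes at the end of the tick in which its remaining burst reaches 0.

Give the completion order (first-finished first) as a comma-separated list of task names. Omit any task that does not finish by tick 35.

completion order = B, A, D, E, C, F

t=0: L0/L1/L2 = A/-/- → run A
t=1: L0/L1/L2 = AD/-/- → run A
t=2: L0/L1/L2 = ADBE/-/- → run A
t=3: L0/L1/L2 = DBE/A/- → run D
t=4: L0/L1/L2 = DBEC/A/- → run D
t=5: L0/L1/L2 = DBEC/A/- → run D
t=6: L0/L1/L2 = BEC/AD/- → run B
t=7: L0/L1/L2 = BECF/AD/- → run B
t=8: L0/L1/L2 = ECF/AD/- → run E
t=9: L0/L1/L2 = ECF/AD/- → run E
t=10: L0/L1/L2 = ECF/AD/- → run E
t=11: L0/L1/L2 = CF/ADE/- → run C
t=12: L0/L1/L2 = CF/ADE/- → run C
t=13: L0/L1/L2 = CF/ADE/- → run C
t=14: L0/L1/L2 = F/ADEC/- → run F
t=15: L0/L1/L2 = F/ADEC/- → run F
t=16: L0/L1/L2 = F/ADEC/- → run F
t=17: L0/L1/L2 = -/ADECF/- → run A
t=18: L0/L1/L2 = -/DECF/- → run D
t=19: L0/L1/L2 = -/ECF/- → run E
t=20: L0/L1/L2 = -/ECF/- → run E
t=21: L0/L1/L2 = -/ECF/- → run E
t=22: L0/L1/L2 = -/ECF/- → run E
t=23: L0/L1/L2 = -/CF/- → run C
t=24: L0/L1/L2 = -/CF/- → run C
t=25: L0/L1/L2 = -/CF/- → run C
t=26: L0/L1/L2 = -/F/- → run F
t=27: L0/L1/L2 = -/F/- → run F
t=28: L0/L1/L2 = -/F/- → run F
t=29: (idle)
t=30: (idle)
t=31: (idle)
t=32: (idle)
t=33: (idle)
t=34: (idle)
t=35: (idle)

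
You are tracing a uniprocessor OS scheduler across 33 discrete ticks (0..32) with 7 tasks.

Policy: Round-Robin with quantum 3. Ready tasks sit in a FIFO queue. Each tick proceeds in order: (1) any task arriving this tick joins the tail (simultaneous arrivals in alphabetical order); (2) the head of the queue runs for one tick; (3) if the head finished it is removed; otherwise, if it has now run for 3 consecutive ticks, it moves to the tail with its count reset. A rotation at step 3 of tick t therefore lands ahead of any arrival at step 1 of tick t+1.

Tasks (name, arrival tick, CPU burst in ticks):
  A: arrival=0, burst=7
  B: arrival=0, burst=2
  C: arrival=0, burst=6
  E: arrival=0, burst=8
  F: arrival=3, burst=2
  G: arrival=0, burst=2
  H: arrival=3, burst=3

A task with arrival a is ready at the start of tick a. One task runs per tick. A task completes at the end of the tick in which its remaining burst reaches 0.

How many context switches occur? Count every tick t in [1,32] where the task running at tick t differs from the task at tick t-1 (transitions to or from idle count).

t=0: queue=[A,B,C,E,G] q_used=0 → run A
t=1: queue=[A,B,C,E,G] q_used=1 → run A
t=2: queue=[A,B,C,E,G] q_used=2 → run A
t=3: queue=[B,C,E,G,A,F,H] q_used=0 → run B
t=4: queue=[B,C,E,G,A,F,H] q_used=1 → run B
t=5: queue=[C,E,G,A,F,H] q_used=0 → run C
t=6: queue=[C,E,G,A,F,H] q_used=1 → run C
t=7: queue=[C,E,G,A,F,H] q_used=2 → run C
t=8: queue=[E,G,A,F,H,C] q_used=0 → run E
t=9: queue=[E,G,A,F,H,C] q_used=1 → run E
t=10: queue=[E,G,A,F,H,C] q_used=2 → run E
t=11: queue=[G,A,F,H,C,E] q_used=0 → run G
t=12: queue=[G,A,F,H,C,E] q_used=1 → run G
t=13: queue=[A,F,H,C,E] q_used=0 → run A
t=14: queue=[A,F,H,C,E] q_used=1 → run A
t=15: queue=[A,F,H,C,E] q_used=2 → run A
t=16: queue=[F,H,C,E,A] q_used=0 → run F
t=17: queue=[F,H,C,E,A] q_used=1 → run F
t=18: queue=[H,C,E,A] q_used=0 → run H
t=19: queue=[H,C,E,A] q_used=1 → run H
t=20: queue=[H,C,E,A] q_used=2 → run H
t=21: queue=[C,E,A] q_used=0 → run C
t=22: queue=[C,E,A] q_used=1 → run C
t=23: queue=[C,E,A] q_used=2 → run C
t=24: queue=[E,A] q_used=0 → run E
t=25: queue=[E,A] q_used=1 → run E
t=26: queue=[E,A] q_used=2 → run E
t=27: queue=[A,E] q_used=0 → run A
t=28: queue=[E] q_used=0 → run E
t=29: queue=[E] q_used=1 → run E
t=30: (idle)
t=31: (idle)
t=32: (idle)

context switches = 12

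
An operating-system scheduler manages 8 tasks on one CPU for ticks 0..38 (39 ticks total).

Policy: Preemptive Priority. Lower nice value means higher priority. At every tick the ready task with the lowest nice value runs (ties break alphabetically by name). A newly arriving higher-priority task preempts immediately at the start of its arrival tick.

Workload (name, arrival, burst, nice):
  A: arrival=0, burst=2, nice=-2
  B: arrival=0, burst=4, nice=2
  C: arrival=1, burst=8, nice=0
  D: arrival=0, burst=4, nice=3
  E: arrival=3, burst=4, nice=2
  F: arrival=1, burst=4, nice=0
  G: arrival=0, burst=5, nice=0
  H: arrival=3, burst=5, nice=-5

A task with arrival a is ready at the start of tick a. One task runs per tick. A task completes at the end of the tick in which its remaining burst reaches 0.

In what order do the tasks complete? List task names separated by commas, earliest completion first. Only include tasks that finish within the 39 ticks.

t=0: ready={A,B,D,G} → run A
t=1: ready={A,B,C,D,F,G} → run A
t=2: ready={B,C,D,F,G} → run C
t=3: ready={B,C,D,E,F,G,H} → run H
t=4: ready={B,C,D,E,F,G,H} → run H
t=5: ready={B,C,D,E,F,G,H} → run H
t=6: ready={B,C,D,E,F,G,H} → run H
t=7: ready={B,C,D,E,F,G,H} → run H
t=8: ready={B,C,D,E,F,G} → run C
t=9: ready={B,C,D,E,F,G} → run C
t=10: ready={B,C,D,E,F,G} → run C
t=11: ready={B,C,D,E,F,G} → run C
t=12: ready={B,C,D,E,F,G} → run C
t=13: ready={B,C,D,E,F,G} → run C
t=14: ready={B,C,D,E,F,G} → run C
t=15: ready={B,D,E,F,G} → run F
t=16: ready={B,D,E,F,G} → run F
t=17: ready={B,D,E,F,G} → run F
t=18: ready={B,D,E,F,G} → run F
t=19: ready={B,D,E,G} → run G
t=20: ready={B,D,E,G} → run G
t=21: ready={B,D,E,G} → run G
t=22: ready={B,D,E,G} → run G
t=23: ready={B,D,E,G} → run G
t=24: ready={B,D,E} → run B
t=25: ready={B,D,E} → run B
t=26: ready={B,D,E} → run B
t=27: ready={B,D,E} → run B
t=28: ready={D,E} → run E
t=29: ready={D,E} → run E
t=30: ready={D,E} → run E
t=31: ready={D,E} → run E
t=32: ready={D} → run D
t=33: ready={D} → run D
t=34: ready={D} → run D
t=35: ready={D} → run D
t=36: (idle)
t=37: (idle)
t=38: (idle)

completion order = A, H, C, F, G, B, E, D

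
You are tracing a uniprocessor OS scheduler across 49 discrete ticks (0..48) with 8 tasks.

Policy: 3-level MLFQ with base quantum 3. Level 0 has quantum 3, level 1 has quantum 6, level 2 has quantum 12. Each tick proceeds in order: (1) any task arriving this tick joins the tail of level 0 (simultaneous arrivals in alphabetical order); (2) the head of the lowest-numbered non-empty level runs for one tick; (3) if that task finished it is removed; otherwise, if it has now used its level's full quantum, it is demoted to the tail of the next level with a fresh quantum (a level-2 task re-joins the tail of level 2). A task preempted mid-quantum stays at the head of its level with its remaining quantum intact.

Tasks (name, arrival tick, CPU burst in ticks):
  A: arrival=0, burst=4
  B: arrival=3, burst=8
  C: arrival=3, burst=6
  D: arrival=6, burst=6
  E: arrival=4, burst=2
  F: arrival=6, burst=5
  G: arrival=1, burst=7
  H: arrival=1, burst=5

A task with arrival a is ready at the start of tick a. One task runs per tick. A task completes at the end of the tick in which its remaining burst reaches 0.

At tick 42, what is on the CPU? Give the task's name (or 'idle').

running at tick 42 = F

t=0: L0/L1/L2 = A/-/- → run A
t=1: L0/L1/L2 = AGH/-/- → run A
t=2: L0/L1/L2 = AGH/-/- → run A
t=3: L0/L1/L2 = GHBC/A/- → run G
t=4: L0/L1/L2 = GHBCE/A/- → run G
t=5: L0/L1/L2 = GHBCE/A/- → run G
t=6: L0/L1/L2 = HBCEDF/AG/- → run H
t=7: L0/L1/L2 = HBCEDF/AG/- → run H
t=8: L0/L1/L2 = HBCEDF/AG/- → run H
t=9: L0/L1/L2 = BCEDF/AGH/- → run B
t=10: L0/L1/L2 = BCEDF/AGH/- → run B
t=11: L0/L1/L2 = BCEDF/AGH/- → run B
t=12: L0/L1/L2 = CEDF/AGHB/- → run C
t=13: L0/L1/L2 = CEDF/AGHB/- → run C
t=14: L0/L1/L2 = CEDF/AGHB/- → run C
t=15: L0/L1/L2 = EDF/AGHBC/- → run E
t=16: L0/L1/L2 = EDF/AGHBC/- → run E
t=17: L0/L1/L2 = DF/AGHBC/- → run D
t=18: L0/L1/L2 = DF/AGHBC/- → run D
t=19: L0/L1/L2 = DF/AGHBC/- → run D
t=20: L0/L1/L2 = F/AGHBCD/- → run F
t=21: L0/L1/L2 = F/AGHBCD/- → run F
t=22: L0/L1/L2 = F/AGHBCD/- → run F
t=23: L0/L1/L2 = -/AGHBCDF/- → run A
t=24: L0/L1/L2 = -/GHBCDF/- → run G
t=25: L0/L1/L2 = -/GHBCDF/- → run G
t=26: L0/L1/L2 = -/GHBCDF/- → run G
t=27: L0/L1/L2 = -/GHBCDF/- → run G
t=28: L0/L1/L2 = -/HBCDF/- → run H
t=29: L0/L1/L2 = -/HBCDF/- → run H
t=30: L0/L1/L2 = -/BCDF/- → run B
t=31: L0/L1/L2 = -/BCDF/- → run B
t=32: L0/L1/L2 = -/BCDF/- → run B
t=33: L0/L1/L2 = -/BCDF/- → run B
t=34: L0/L1/L2 = -/BCDF/- → run B
t=35: L0/L1/L2 = -/CDF/- → run C
t=36: L0/L1/L2 = -/CDF/- → run C
t=37: L0/L1/L2 = -/CDF/- → run C
t=38: L0/L1/L2 = -/DF/- → run D
t=39: L0/L1/L2 = -/DF/- → run D
t=40: L0/L1/L2 = -/DF/- → run D
t=41: L0/L1/L2 = -/F/- → run F
t=42: L0/L1/L2 = -/F/- → run F
t=43: (idle)
t=44: (idle)
t=45: (idle)
t=46: (idle)
t=47: (idle)
t=48: (idle)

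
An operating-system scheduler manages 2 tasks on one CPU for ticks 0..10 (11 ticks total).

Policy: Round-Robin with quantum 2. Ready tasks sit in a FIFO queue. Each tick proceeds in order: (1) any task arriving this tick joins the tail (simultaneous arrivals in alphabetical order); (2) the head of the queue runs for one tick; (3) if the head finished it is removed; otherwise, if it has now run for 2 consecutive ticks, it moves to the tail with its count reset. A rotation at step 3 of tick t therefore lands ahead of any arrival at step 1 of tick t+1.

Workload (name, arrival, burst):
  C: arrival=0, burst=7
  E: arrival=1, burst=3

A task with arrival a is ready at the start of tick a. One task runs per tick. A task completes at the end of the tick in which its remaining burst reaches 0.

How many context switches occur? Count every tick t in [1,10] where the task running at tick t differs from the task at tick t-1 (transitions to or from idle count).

context switches = 5

t=0: queue=[C] q_used=0 → run C
t=1: queue=[C,E] q_used=1 → run C
t=2: queue=[E,C] q_used=0 → run E
t=3: queue=[E,C] q_used=1 → run E
t=4: queue=[C,E] q_used=0 → run C
t=5: queue=[C,E] q_used=1 → run C
t=6: queue=[E,C] q_used=0 → run E
t=7: queue=[C] q_used=0 → run C
t=8: queue=[C] q_used=1 → run C
t=9: queue=[C] q_used=0 → run C
t=10: (idle)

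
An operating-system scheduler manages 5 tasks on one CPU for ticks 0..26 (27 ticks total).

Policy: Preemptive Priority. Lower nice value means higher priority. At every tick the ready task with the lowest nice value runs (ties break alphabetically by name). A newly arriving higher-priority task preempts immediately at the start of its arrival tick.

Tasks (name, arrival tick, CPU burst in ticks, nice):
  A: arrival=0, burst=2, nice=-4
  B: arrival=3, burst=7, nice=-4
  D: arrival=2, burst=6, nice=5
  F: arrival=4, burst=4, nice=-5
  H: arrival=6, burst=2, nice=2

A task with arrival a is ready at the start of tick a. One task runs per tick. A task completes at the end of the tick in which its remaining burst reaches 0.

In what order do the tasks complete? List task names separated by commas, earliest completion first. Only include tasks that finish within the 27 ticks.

completion order = A, F, B, H, D

t=0: ready={A} → run A
t=1: ready={A} → run A
t=2: ready={D} → run D
t=3: ready={B,D} → run B
t=4: ready={B,D,F} → run F
t=5: ready={B,D,F} → run F
t=6: ready={B,D,F,H} → run F
t=7: ready={B,D,F,H} → run F
t=8: ready={B,D,H} → run B
t=9: ready={B,D,H} → run B
t=10: ready={B,D,H} → run B
t=11: ready={B,D,H} → run B
t=12: ready={B,D,H} → run B
t=13: ready={B,D,H} → run B
t=14: ready={D,H} → run H
t=15: ready={D,H} → run H
t=16: ready={D} → run D
t=17: ready={D} → run D
t=18: ready={D} → run D
t=19: ready={D} → run D
t=20: ready={D} → run D
t=21: (idle)
t=22: (idle)
t=23: (idle)
t=24: (idle)
t=25: (idle)
t=26: (idle)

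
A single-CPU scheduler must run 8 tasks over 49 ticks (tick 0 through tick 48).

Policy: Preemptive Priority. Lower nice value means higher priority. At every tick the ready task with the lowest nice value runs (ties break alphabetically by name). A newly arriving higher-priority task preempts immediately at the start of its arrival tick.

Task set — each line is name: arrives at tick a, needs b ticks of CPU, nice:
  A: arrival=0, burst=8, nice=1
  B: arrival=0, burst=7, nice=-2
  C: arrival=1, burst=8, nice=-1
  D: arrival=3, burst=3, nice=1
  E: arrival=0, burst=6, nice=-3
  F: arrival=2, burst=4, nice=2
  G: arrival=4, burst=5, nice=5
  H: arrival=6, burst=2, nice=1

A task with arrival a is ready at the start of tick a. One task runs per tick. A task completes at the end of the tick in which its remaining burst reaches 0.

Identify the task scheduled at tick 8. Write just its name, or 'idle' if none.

running at tick 8 = B

t=0: ready={A,B,E} → run E
t=1: ready={A,B,C,E} → run E
t=2: ready={A,B,C,E,F} → run E
t=3: ready={A,B,C,D,E,F} → run E
t=4: ready={A,B,C,D,E,F,G} → run E
t=5: ready={A,B,C,D,E,F,G} → run E
t=6: ready={A,B,C,D,F,G,H} → run B
t=7: ready={A,B,C,D,F,G,H} → run B
t=8: ready={A,B,C,D,F,G,H} → run B
t=9: ready={A,B,C,D,F,G,H} → run B
t=10: ready={A,B,C,D,F,G,H} → run B
t=11: ready={A,B,C,D,F,G,H} → run B
t=12: ready={A,B,C,D,F,G,H} → run B
t=13: ready={A,C,D,F,G,H} → run C
t=14: ready={A,C,D,F,G,H} → run C
t=15: ready={A,C,D,F,G,H} → run C
t=16: ready={A,C,D,F,G,H} → run C
t=17: ready={A,C,D,F,G,H} → run C
t=18: ready={A,C,D,F,G,H} → run C
t=19: ready={A,C,D,F,G,H} → run C
t=20: ready={A,C,D,F,G,H} → run C
t=21: ready={A,D,F,G,H} → run A
t=22: ready={A,D,F,G,H} → run A
t=23: ready={A,D,F,G,H} → run A
t=24: ready={A,D,F,G,H} → run A
t=25: ready={A,D,F,G,H} → run A
t=26: ready={A,D,F,G,H} → run A
t=27: ready={A,D,F,G,H} → run A
t=28: ready={A,D,F,G,H} → run A
t=29: ready={D,F,G,H} → run D
t=30: ready={D,F,G,H} → run D
t=31: ready={D,F,G,H} → run D
t=32: ready={F,G,H} → run H
t=33: ready={F,G,H} → run H
t=34: ready={F,G} → run F
t=35: ready={F,G} → run F
t=36: ready={F,G} → run F
t=37: ready={F,G} → run F
t=38: ready={G} → run G
t=39: ready={G} → run G
t=40: ready={G} → run G
t=41: ready={G} → run G
t=42: ready={G} → run G
t=43: (idle)
t=44: (idle)
t=45: (idle)
t=46: (idle)
t=47: (idle)
t=48: (idle)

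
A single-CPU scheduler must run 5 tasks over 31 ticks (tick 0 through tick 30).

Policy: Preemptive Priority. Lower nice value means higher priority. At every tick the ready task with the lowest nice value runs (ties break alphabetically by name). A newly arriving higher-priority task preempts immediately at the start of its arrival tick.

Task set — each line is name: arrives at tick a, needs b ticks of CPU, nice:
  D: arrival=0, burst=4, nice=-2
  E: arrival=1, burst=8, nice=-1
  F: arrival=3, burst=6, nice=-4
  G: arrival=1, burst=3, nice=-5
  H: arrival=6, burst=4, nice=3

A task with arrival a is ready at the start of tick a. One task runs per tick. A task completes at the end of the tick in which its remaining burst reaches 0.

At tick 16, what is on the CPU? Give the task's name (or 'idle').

t=0: ready={D} → run D
t=1: ready={D,E,G} → run G
t=2: ready={D,E,G} → run G
t=3: ready={D,E,F,G} → run G
t=4: ready={D,E,F} → run F
t=5: ready={D,E,F} → run F
t=6: ready={D,E,F,H} → run F
t=7: ready={D,E,F,H} → run F
t=8: ready={D,E,F,H} → run F
t=9: ready={D,E,F,H} → run F
t=10: ready={D,E,H} → run D
t=11: ready={D,E,H} → run D
t=12: ready={D,E,H} → run D
t=13: ready={E,H} → run E
t=14: ready={E,H} → run E
t=15: ready={E,H} → run E
t=16: ready={E,H} → run E
t=17: ready={E,H} → run E
t=18: ready={E,H} → run E
t=19: ready={E,H} → run E
t=20: ready={E,H} → run E
t=21: ready={H} → run H
t=22: ready={H} → run H
t=23: ready={H} → run H
t=24: ready={H} → run H
t=25: (idle)
t=26: (idle)
t=27: (idle)
t=28: (idle)
t=29: (idle)
t=30: (idle)

running at tick 16 = E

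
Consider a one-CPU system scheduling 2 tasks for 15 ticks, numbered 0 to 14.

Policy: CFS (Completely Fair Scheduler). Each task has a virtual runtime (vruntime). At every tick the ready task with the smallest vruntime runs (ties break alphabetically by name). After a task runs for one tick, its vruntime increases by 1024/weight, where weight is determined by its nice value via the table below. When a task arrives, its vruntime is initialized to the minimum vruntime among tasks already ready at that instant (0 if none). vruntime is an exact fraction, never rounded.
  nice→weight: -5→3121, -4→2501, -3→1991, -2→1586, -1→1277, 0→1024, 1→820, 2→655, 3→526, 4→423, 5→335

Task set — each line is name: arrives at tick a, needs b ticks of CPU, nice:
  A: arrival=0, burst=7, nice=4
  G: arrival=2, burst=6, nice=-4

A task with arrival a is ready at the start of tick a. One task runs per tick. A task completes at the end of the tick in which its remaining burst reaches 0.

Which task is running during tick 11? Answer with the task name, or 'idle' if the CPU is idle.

t=0: vr[A=0] → run A
t=1: vr[A=1024/423] → run A
t=2: vr[A=2048/423 G=2048/423] → run A
t=3: vr[A=1024/141 G=2048/423] → run G
t=4: vr[A=1024/141 G=5555200/1057923] → run G
t=5: vr[A=1024/141 G=5988352/1057923] → run G
t=6: vr[A=1024/141 G=6421504/1057923] → run G
t=7: vr[A=1024/141 G=6854656/1057923] → run G
t=8: vr[A=1024/141 G=7287808/1057923] → run G
t=9: vr[A=1024/141] → run A
t=10: vr[A=4096/423] → run A
t=11: vr[A=5120/423] → run A
t=12: vr[A=2048/141] → run A
t=13: (idle)
t=14: (idle)

running at tick 11 = A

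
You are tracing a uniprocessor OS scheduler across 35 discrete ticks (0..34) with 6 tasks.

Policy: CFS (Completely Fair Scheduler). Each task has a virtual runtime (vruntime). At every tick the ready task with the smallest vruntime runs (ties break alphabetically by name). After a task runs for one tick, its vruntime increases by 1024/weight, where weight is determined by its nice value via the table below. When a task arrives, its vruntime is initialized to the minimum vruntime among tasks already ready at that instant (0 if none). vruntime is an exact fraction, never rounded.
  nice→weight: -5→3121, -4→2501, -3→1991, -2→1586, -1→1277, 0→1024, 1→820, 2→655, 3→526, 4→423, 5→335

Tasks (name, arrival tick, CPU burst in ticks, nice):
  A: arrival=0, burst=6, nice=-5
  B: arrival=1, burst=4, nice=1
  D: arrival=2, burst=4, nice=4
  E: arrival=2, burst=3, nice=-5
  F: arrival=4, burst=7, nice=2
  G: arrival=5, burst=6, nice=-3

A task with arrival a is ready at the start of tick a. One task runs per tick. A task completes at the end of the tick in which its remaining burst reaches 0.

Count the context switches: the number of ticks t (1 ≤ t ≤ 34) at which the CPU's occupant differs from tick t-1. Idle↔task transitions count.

context switches = 28

t=0: vr[A=0] → run A
t=1: vr[A=1024/3121 B=1024/3121] → run A
t=2: vr[A=2048/3121 B=1024/3121 D=1024/3121 E=1024/3121] → run B
t=3: vr[A=2048/3121 B=1008896/639805 D=1024/3121 E=1024/3121] → run D
t=4: vr[A=2048/3121 B=1008896/639805 D=3629056/1320183 E=1024/3121 F=1024/3121] → run E
t=5: vr[A=2048/3121 B=1008896/639805 D=3629056/1320183 E=2048/3121 F=1024/3121 G=1024/3121] → run F
t=6: vr[A=2048/3121 B=1008896/639805 D=3629056/1320183 E=2048/3121 F=3866624/2044255 G=1024/3121] → run G
t=7: vr[A=2048/3121 B=1008896/639805 D=3629056/1320183 E=2048/3121 F=3866624/2044255 G=5234688/6213911] → run A
t=8: vr[A=3072/3121 B=1008896/639805 D=3629056/1320183 E=2048/3121 F=3866624/2044255 G=5234688/6213911] → run E
t=9: vr[A=3072/3121 B=1008896/639805 D=3629056/1320183 E=3072/3121 F=3866624/2044255 G=5234688/6213911] → run G
t=10: vr[A=3072/3121 B=1008896/639805 D=3629056/1320183 E=3072/3121 F=3866624/2044255 G=8430592/6213911] → run A
t=11: vr[A=4096/3121 B=1008896/639805 D=3629056/1320183 E=3072/3121 F=3866624/2044255 G=8430592/6213911] → run E
t=12: vr[A=4096/3121 B=1008896/639805 D=3629056/1320183 F=3866624/2044255 G=8430592/6213911] → run A
t=13: vr[A=5120/3121 B=1008896/639805 D=3629056/1320183 F=3866624/2044255 G=8430592/6213911] → run G
t=14: vr[A=5120/3121 B=1008896/639805 D=3629056/1320183 F=3866624/2044255 G=11626496/6213911] → run B
t=15: vr[A=5120/3121 B=1807872/639805 D=3629056/1320183 F=3866624/2044255 G=11626496/6213911] → run A
t=16: vr[B=1807872/639805 D=3629056/1320183 F=3866624/2044255 G=11626496/6213911] → run G
t=17: vr[B=1807872/639805 D=3629056/1320183 F=3866624/2044255 G=14822400/6213911] → run F
t=18: vr[B=1807872/639805 D=3629056/1320183 F=7062528/2044255 G=14822400/6213911] → run G
t=19: vr[B=1807872/639805 D=3629056/1320183 F=7062528/2044255 G=18018304/6213911] → run D
t=20: vr[B=1807872/639805 D=6824960/1320183 F=7062528/2044255 G=18018304/6213911] → run B
t=21: vr[B=2606848/639805 D=6824960/1320183 F=7062528/2044255 G=18018304/6213911] → run G
t=22: vr[B=2606848/639805 D=6824960/1320183 F=7062528/2044255] → run F
t=23: vr[B=2606848/639805 D=6824960/1320183 F=10258432/2044255] → run B
t=24: vr[D=6824960/1320183 F=10258432/2044255] → run F
t=25: vr[D=6824960/1320183 F=13454336/2044255] → run D
t=26: vr[D=3340288/440061 F=13454336/2044255] → run F
t=27: vr[D=3340288/440061 F=3330048/408851] → run D
t=28: vr[F=3330048/408851] → run F
t=29: vr[F=19846144/2044255] → run F
t=30: (idle)
t=31: (idle)
t=32: (idle)
t=33: (idle)
t=34: (idle)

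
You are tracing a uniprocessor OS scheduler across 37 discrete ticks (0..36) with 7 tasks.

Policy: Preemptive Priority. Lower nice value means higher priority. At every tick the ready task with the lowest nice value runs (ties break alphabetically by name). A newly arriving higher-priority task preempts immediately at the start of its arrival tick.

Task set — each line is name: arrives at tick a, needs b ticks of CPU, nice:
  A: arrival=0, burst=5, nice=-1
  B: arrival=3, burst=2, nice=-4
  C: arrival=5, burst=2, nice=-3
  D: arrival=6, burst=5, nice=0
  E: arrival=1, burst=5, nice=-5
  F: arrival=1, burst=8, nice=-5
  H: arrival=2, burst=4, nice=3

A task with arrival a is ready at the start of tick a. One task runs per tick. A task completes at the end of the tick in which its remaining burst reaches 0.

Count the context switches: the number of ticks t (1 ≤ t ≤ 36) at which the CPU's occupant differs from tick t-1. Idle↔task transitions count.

t=0: ready={A} → run A
t=1: ready={A,E,F} → run E
t=2: ready={A,E,F,H} → run E
t=3: ready={A,B,E,F,H} → run E
t=4: ready={A,B,E,F,H} → run E
t=5: ready={A,B,C,E,F,H} → run E
t=6: ready={A,B,C,D,F,H} → run F
t=7: ready={A,B,C,D,F,H} → run F
t=8: ready={A,B,C,D,F,H} → run F
t=9: ready={A,B,C,D,F,H} → run F
t=10: ready={A,B,C,D,F,H} → run F
t=11: ready={A,B,C,D,F,H} → run F
t=12: ready={A,B,C,D,F,H} → run F
t=13: ready={A,B,C,D,F,H} → run F
t=14: ready={A,B,C,D,H} → run B
t=15: ready={A,B,C,D,H} → run B
t=16: ready={A,C,D,H} → run C
t=17: ready={A,C,D,H} → run C
t=18: ready={A,D,H} → run A
t=19: ready={A,D,H} → run A
t=20: ready={A,D,H} → run A
t=21: ready={A,D,H} → run A
t=22: ready={D,H} → run D
t=23: ready={D,H} → run D
t=24: ready={D,H} → run D
t=25: ready={D,H} → run D
t=26: ready={D,H} → run D
t=27: ready={H} → run H
t=28: ready={H} → run H
t=29: ready={H} → run H
t=30: ready={H} → run H
t=31: (idle)
t=32: (idle)
t=33: (idle)
t=34: (idle)
t=35: (idle)
t=36: (idle)

context switches = 8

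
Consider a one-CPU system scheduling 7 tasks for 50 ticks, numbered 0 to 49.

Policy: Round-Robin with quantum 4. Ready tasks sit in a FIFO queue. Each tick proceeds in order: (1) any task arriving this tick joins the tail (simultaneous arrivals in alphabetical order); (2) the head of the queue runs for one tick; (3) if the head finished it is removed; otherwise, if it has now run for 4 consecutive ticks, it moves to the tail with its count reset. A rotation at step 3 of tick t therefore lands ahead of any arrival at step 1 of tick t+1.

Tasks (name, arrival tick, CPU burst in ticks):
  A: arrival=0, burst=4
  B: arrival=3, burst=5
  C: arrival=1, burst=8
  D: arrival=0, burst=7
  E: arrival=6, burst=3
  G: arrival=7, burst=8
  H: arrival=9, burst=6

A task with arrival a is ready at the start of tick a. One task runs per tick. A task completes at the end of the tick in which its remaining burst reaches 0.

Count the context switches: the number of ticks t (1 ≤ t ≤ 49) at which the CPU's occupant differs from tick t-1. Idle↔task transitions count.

context switches = 12

t=0: queue=[A,D] q_used=0 → run A
t=1: queue=[A,D,C] q_used=1 → run A
t=2: queue=[A,D,C] q_used=2 → run A
t=3: queue=[A,D,C,B] q_used=3 → run A
t=4: queue=[D,C,B] q_used=0 → run D
t=5: queue=[D,C,B] q_used=1 → run D
t=6: queue=[D,C,B,E] q_used=2 → run D
t=7: queue=[D,C,B,E,G] q_used=3 → run D
t=8: queue=[C,B,E,G,D] q_used=0 → run C
t=9: queue=[C,B,E,G,D,H] q_used=1 → run C
t=10: queue=[C,B,E,G,D,H] q_used=2 → run C
t=11: queue=[C,B,E,G,D,H] q_used=3 → run C
t=12: queue=[B,E,G,D,H,C] q_used=0 → run B
t=13: queue=[B,E,G,D,H,C] q_used=1 → run B
t=14: queue=[B,E,G,D,H,C] q_used=2 → run B
t=15: queue=[B,E,G,D,H,C] q_used=3 → run B
t=16: queue=[E,G,D,H,C,B] q_used=0 → run E
t=17: queue=[E,G,D,H,C,B] q_used=1 → run E
t=18: queue=[E,G,D,H,C,B] q_used=2 → run E
t=19: queue=[G,D,H,C,B] q_used=0 → run G
t=20: queue=[G,D,H,C,B] q_used=1 → run G
t=21: queue=[G,D,H,C,B] q_used=2 → run G
t=22: queue=[G,D,H,C,B] q_used=3 → run G
t=23: queue=[D,H,C,B,G] q_used=0 → run D
t=24: queue=[D,H,C,B,G] q_used=1 → run D
t=25: queue=[D,H,C,B,G] q_used=2 → run D
t=26: queue=[H,C,B,G] q_used=0 → run H
t=27: queue=[H,C,B,G] q_used=1 → run H
t=28: queue=[H,C,B,G] q_used=2 → run H
t=29: queue=[H,C,B,G] q_used=3 → run H
t=30: queue=[C,B,G,H] q_used=0 → run C
t=31: queue=[C,B,G,H] q_used=1 → run C
t=32: queue=[C,B,G,H] q_used=2 → run C
t=33: queue=[C,B,G,H] q_used=3 → run C
t=34: queue=[B,G,H] q_used=0 → run B
t=35: queue=[G,H] q_used=0 → run G
t=36: queue=[G,H] q_used=1 → run G
t=37: queue=[G,H] q_used=2 → run G
t=38: queue=[G,H] q_used=3 → run G
t=39: queue=[H] q_used=0 → run H
t=40: queue=[H] q_used=1 → run H
t=41: (idle)
t=42: (idle)
t=43: (idle)
t=44: (idle)
t=45: (idle)
t=46: (idle)
t=47: (idle)
t=48: (idle)
t=49: (idle)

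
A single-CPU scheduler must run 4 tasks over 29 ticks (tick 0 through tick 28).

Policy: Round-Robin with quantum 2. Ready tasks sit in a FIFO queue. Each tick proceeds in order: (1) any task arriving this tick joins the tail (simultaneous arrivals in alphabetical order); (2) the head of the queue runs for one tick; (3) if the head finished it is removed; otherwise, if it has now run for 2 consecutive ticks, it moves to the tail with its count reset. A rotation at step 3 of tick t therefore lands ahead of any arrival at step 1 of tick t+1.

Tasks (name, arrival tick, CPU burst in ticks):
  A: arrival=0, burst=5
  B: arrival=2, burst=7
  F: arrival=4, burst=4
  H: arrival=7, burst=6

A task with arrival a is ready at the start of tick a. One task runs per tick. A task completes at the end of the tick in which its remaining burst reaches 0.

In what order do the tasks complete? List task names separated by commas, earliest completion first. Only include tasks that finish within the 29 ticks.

t=0: queue=[A] q_used=0 → run A
t=1: queue=[A] q_used=1 → run A
t=2: queue=[A,B] q_used=0 → run A
t=3: queue=[A,B] q_used=1 → run A
t=4: queue=[B,A,F] q_used=0 → run B
t=5: queue=[B,A,F] q_used=1 → run B
t=6: queue=[A,F,B] q_used=0 → run A
t=7: queue=[F,B,H] q_used=0 → run F
t=8: queue=[F,B,H] q_used=1 → run F
t=9: queue=[B,H,F] q_used=0 → run B
t=10: queue=[B,H,F] q_used=1 → run B
t=11: queue=[H,F,B] q_used=0 → run H
t=12: queue=[H,F,B] q_used=1 → run H
t=13: queue=[F,B,H] q_used=0 → run F
t=14: queue=[F,B,H] q_used=1 → run F
t=15: queue=[B,H] q_used=0 → run B
t=16: queue=[B,H] q_used=1 → run B
t=17: queue=[H,B] q_used=0 → run H
t=18: queue=[H,B] q_used=1 → run H
t=19: queue=[B,H] q_used=0 → run B
t=20: queue=[H] q_used=0 → run H
t=21: queue=[H] q_used=1 → run H
t=22: (idle)
t=23: (idle)
t=24: (idle)
t=25: (idle)
t=26: (idle)
t=27: (idle)
t=28: (idle)

completion order = A, F, B, H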